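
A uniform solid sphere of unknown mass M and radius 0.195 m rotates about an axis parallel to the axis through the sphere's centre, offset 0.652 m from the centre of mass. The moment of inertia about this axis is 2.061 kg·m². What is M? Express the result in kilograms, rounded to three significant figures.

4.68

I = I_cm + Md² = (2/5)MR² + Md² = M·[0.4·(0.195)² + (0.652)²] = M·0.44031.
So M = 2.061 / 0.44031 = 4.6808 kg.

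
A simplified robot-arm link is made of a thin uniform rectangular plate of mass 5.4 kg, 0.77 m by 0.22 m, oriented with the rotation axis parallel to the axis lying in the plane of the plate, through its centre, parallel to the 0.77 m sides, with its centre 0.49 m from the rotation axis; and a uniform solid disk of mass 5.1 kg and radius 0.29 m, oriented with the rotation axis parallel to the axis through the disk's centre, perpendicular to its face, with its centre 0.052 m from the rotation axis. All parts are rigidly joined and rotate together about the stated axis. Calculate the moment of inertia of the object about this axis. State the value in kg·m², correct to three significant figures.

1.55

Rectangular plate: I_cm = (1/12)Mb² = (1/12)(5.4)(0.22)² = 0.02178 kg·m²; centre at d = 0.49 m, so I = I_cm + Md² gives I = 0.02178 + (5.4)(0.49)² = 1.3183 kg·m².
Solid disk: I_cm = (1/2)MR² = (1/2)(5.1)(0.29)² = 0.21445 kg·m²; centre at d = 0.052 m, so I = I_cm + Md² gives I = 0.21445 + (5.1)(0.052)² = 0.22825 kg·m².
Total I = 1.3183 + 0.22825 = 1.5466 kg·m².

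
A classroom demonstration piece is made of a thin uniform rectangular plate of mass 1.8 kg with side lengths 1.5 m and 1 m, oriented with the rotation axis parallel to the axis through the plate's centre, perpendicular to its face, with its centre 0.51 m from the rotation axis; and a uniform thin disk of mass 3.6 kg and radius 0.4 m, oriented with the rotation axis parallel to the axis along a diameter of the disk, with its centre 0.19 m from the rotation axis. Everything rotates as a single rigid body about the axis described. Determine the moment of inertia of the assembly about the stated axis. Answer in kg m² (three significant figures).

1.23

Rectangular plate: I_cm = (1/12)M(a²+b²) = (1/12)(1.8)[(1.5)² + (1)²] = 0.4875 kg m²; centre at d = 0.51 m, so the parallel axis theorem gives I = 0.4875 + (1.8)(0.51)² = 0.95568 kg m².
Thin disk: I_cm = (1/4)MR² = (1/4)(3.6)(0.4)² = 0.144 kg m²; centre at d = 0.19 m, so the parallel axis theorem gives I = 0.144 + (3.6)(0.19)² = 0.27396 kg m².
Total I = 0.95568 + 0.27396 = 1.2296 kg m².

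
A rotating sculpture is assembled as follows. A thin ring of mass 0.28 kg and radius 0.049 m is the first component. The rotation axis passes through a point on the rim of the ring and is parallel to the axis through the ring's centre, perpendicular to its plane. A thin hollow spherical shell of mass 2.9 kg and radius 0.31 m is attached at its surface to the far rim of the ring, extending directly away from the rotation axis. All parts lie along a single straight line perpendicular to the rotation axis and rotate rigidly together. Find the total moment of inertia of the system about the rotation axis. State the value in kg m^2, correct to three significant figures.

Thin ring: I_cm = MR² = (0.28)(0.049)² = 0.00067228 kg m^2; centre at d = 0.049 m, so the parallel axis theorem gives I = 0.00067228 + (0.28)(0.049)² = 0.0013446 kg m^2.
Spherical shell: I_cm = (2/3)MR² = (2/3)(2.9)(0.31)² = 0.18579 kg m^2; centre at d = 0.049 + 0.049 + 0.31 = 0.408 m, so the parallel axis theorem gives I = 0.18579 + (2.9)(0.408)² = 0.66854 kg m^2.
Total I = 0.0013446 + 0.66854 = 0.66988 kg m^2.

0.670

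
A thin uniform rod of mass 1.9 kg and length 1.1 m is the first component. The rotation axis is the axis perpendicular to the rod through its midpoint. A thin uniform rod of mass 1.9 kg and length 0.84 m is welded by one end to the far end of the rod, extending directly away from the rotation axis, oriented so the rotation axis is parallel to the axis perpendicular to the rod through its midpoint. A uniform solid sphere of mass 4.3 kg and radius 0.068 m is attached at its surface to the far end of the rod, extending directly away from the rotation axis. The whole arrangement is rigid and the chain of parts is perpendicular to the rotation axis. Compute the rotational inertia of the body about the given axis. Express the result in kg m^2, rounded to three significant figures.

Thin rod: I_cm = (1/12)ML² = (1/12)(1.9)(1.1)² = 0.19158 kg m^2; axis through the centre, so I = 0.19158 kg m^2.
Thin rod: I_cm = (1/12)ML² = (1/12)(1.9)(0.84)² = 0.11172 kg m^2; centre at d = 0.55 + 0.42 = 0.97 m, so the parallel axis theorem gives I = 0.11172 + (1.9)(0.97)² = 1.8994 kg m^2.
Solid sphere: I_cm = (2/5)MR² = (2/5)(4.3)(0.068)² = 0.0079533 kg m^2; centre at d = 0.55 + 0.42 + 0.42 + 0.068 = 1.458 m, so the parallel axis theorem gives I = 0.0079533 + (4.3)(1.458)² = 9.1487 kg m^2.
Total I = 0.19158 + 1.8994 + 9.1487 = 11.24 kg m^2.

11.2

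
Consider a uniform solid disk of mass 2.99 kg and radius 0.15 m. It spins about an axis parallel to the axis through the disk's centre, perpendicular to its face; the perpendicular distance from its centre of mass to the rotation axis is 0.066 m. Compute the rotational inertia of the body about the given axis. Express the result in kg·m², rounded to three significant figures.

I_cm = (1/2)MR² = (1/2)(2.99)(0.15)² = 0.033638 kg·m²; centre at d = 0.066 m, so I = I_cm + Md² gives I = 0.033638 + (2.99)(0.066)² = 0.046662 kg·m².

0.0467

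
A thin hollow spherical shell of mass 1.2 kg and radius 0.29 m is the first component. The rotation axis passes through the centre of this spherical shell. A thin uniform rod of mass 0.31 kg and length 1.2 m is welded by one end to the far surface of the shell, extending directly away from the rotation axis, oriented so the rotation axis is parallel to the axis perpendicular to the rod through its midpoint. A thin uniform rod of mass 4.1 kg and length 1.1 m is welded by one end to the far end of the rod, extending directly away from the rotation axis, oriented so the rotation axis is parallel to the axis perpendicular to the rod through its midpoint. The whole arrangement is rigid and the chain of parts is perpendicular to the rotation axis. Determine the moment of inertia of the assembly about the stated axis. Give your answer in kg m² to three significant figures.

17.8

Spherical shell: I_cm = (2/3)MR² = (2/3)(1.2)(0.29)² = 0.06728 kg m²; axis through the centre, so I = 0.06728 kg m².
Thin rod: I_cm = (1/12)ML² = (1/12)(0.31)(1.2)² = 0.0372 kg m²; centre at d = 0.29 + 0.6 = 0.89 m, so I = I_cm + Md² gives I = 0.0372 + (0.31)(0.89)² = 0.28275 kg m².
Thin rod: I_cm = (1/12)ML² = (1/12)(4.1)(1.1)² = 0.41342 kg m²; centre at d = 0.29 + 0.6 + 0.6 + 0.55 = 2.04 m, so I = I_cm + Md² gives I = 0.41342 + (4.1)(2.04)² = 17.476 kg m².
Total I = 0.06728 + 0.28275 + 17.476 = 17.826 kg m².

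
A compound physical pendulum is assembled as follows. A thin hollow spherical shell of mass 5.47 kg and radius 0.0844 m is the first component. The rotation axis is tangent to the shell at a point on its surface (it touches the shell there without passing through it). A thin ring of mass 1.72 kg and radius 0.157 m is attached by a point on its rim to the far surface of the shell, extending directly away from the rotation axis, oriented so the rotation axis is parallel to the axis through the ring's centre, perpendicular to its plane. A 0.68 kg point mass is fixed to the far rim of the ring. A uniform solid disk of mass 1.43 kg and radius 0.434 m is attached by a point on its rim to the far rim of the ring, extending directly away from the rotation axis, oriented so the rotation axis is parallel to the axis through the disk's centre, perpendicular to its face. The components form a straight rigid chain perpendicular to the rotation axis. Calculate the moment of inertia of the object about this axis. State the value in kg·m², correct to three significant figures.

1.79

Spherical shell: I_cm = (2/3)MR² = (2/3)(5.47)(0.0844)² = 0.025977 kg·m²; centre at d = 0.0844 m, so I = I_cm + Md² gives I = 0.025977 + (5.47)(0.0844)² = 0.064941 kg·m².
Thin ring: I_cm = MR² = (1.72)(0.157)² = 0.042396 kg·m²; centre at d = 0.0844 + 0.0844 + 0.157 = 0.3258 m, so I = I_cm + Md² gives I = 0.042396 + (1.72)(0.3258)² = 0.22497 kg·m².
Point mass: I_cm = 0; centre at d = 0.0844 + 0.0844 + 0.157 + 0.157 = 0.4828 m, so I = I_cm + Md² gives I = 0 + (0.68)(0.4828)² = 0.15851 kg·m².
Solid disk: I_cm = (1/2)MR² = (1/2)(1.43)(0.434)² = 0.13467 kg·m²; centre at d = 0.0844 + 0.0844 + 0.157 + 0.157 + 0.434 = 0.9168 m, so I = I_cm + Md² gives I = 0.13467 + (1.43)(0.9168)² = 1.3366 kg·m².
Total I = 0.064941 + 0.22497 + 0.15851 + 1.3366 = 1.785 kg·m².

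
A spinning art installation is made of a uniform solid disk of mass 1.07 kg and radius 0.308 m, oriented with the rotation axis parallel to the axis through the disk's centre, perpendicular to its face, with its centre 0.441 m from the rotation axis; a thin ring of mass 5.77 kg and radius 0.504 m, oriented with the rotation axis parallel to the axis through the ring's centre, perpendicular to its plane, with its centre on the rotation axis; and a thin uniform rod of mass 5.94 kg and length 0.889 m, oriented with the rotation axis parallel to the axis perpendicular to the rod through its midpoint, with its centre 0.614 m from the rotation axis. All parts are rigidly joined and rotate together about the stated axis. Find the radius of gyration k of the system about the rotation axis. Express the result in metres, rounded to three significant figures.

Solid disk: I_cm = (1/2)MR² = (1/2)(1.07)(0.308)² = 0.050752 kg m^2; centre at d = 0.441 m, so I = I_cm + Md² gives I = 0.050752 + (1.07)(0.441)² = 0.25885 kg m^2.
Thin ring: I_cm = MR² = (5.77)(0.504)² = 1.4657 kg m^2; axis through the centre, so I = 1.4657 kg m^2.
Thin rod: I_cm = (1/12)ML² = (1/12)(5.94)(0.889)² = 0.39121 kg m^2; centre at d = 0.614 m, so I = I_cm + Md² gives I = 0.39121 + (5.94)(0.614)² = 2.6306 kg m^2.
Total I = 4.3551 kg m^2; total mass M = 12.78 kg.
k = √(I/M) = √(4.3551/12.78) = 0.58376 m.

0.584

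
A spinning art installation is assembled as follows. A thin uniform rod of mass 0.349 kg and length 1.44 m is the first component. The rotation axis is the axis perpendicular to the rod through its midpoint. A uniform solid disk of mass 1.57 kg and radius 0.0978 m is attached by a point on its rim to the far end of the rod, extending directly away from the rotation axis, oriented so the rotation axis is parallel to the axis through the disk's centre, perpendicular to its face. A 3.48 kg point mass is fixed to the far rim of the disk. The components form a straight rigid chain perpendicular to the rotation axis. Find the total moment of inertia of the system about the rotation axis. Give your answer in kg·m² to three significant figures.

Thin rod: I_cm = (1/12)ML² = (1/12)(0.349)(1.44)² = 0.060307 kg·m²; axis through the centre, so I = 0.060307 kg·m².
Solid disk: I_cm = (1/2)MR² = (1/2)(1.57)(0.0978)² = 0.0075084 kg·m²; centre at d = 0.72 + 0.0978 = 0.8178 m, so the parallel axis theorem gives I = 0.0075084 + (1.57)(0.8178)² = 1.0575 kg·m².
Point mass: I_cm = 0; centre at d = 0.72 + 0.0978 + 0.0978 = 0.9156 m, so the parallel axis theorem gives I = 0 + (3.48)(0.9156)² = 2.9174 kg·m².
Total I = 0.060307 + 1.0575 + 2.9174 = 4.0352 kg·m².

4.04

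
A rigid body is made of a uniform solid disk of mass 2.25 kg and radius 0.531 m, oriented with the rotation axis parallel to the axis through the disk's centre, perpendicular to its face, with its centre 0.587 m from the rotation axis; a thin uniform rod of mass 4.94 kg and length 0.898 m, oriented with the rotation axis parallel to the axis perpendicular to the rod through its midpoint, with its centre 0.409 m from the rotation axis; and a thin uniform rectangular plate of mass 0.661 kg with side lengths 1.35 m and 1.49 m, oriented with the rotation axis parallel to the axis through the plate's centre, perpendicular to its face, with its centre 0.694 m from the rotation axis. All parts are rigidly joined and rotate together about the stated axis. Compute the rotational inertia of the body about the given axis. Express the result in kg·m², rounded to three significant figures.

Solid disk: I_cm = (1/2)MR² = (1/2)(2.25)(0.531)² = 0.31721 kg·m²; centre at d = 0.587 m, so I = I_cm + Md² gives I = 0.31721 + (2.25)(0.587)² = 1.0925 kg·m².
Thin rod: I_cm = (1/12)ML² = (1/12)(4.94)(0.898)² = 0.33197 kg·m²; centre at d = 0.409 m, so I = I_cm + Md² gives I = 0.33197 + (4.94)(0.409)² = 1.1583 kg·m².
Rectangular plate: I_cm = (1/12)M(a²+b²) = (1/12)(0.661)[(1.35)² + (1.49)²] = 0.22268 kg·m²; centre at d = 0.694 m, so I = I_cm + Md² gives I = 0.22268 + (0.661)(0.694)² = 0.54104 kg·m².
Total I = 1.0925 + 1.1583 + 0.54104 = 2.7919 kg·m².

2.79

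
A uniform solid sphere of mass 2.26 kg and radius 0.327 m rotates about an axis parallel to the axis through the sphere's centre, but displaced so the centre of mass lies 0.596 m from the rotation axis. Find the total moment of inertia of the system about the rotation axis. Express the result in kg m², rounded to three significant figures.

0.899

I_cm = (2/5)MR² = (2/5)(2.26)(0.327)² = 0.096664 kg m²; centre at d = 0.596 m, so I = I_cm + Md² gives I = 0.096664 + (2.26)(0.596)² = 0.89945 kg m².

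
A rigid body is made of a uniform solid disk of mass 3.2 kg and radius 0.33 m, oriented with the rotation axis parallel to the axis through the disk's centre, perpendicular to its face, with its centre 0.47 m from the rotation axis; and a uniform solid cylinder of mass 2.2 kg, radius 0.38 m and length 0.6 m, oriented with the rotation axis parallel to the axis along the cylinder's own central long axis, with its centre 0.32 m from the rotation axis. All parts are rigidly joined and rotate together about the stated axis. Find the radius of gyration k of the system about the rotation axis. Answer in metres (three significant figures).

0.484

Solid disk: I_cm = (1/2)MR² = (1/2)(3.2)(0.33)² = 0.17424 kg·m²; centre at d = 0.47 m, so the parallel axis theorem gives I = 0.17424 + (3.2)(0.47)² = 0.88112 kg·m².
Solid cylinder: I_cm = (1/2)MR² = (1/2)(2.2)(0.38)² = 0.15884 kg·m²; centre at d = 0.32 m, so the parallel axis theorem gives I = 0.15884 + (2.2)(0.32)² = 0.38412 kg·m².
Total I = 1.2652 kg·m²; total mass M = 5.4 kg.
k = √(I/M) = √(1.2652/5.4) = 0.48405 m.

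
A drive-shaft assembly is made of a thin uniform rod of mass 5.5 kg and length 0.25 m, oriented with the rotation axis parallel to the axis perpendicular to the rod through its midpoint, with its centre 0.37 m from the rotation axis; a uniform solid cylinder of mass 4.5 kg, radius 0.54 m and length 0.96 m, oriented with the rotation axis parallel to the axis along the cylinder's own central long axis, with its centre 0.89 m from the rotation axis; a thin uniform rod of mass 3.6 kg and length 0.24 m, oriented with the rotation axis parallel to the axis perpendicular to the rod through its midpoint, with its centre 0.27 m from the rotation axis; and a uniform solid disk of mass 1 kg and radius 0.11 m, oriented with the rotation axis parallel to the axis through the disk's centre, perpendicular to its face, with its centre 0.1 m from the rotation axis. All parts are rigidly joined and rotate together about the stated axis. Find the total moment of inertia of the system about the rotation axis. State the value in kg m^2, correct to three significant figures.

Thin rod: I_cm = (1/12)ML² = (1/12)(5.5)(0.25)² = 0.028646 kg m^2; centre at d = 0.37 m, so the parallel axis theorem gives I = 0.028646 + (5.5)(0.37)² = 0.7816 kg m^2.
Solid cylinder: I_cm = (1/2)MR² = (1/2)(4.5)(0.54)² = 0.6561 kg m^2; centre at d = 0.89 m, so the parallel axis theorem gives I = 0.6561 + (4.5)(0.89)² = 4.2206 kg m^2.
Thin rod: I_cm = (1/12)ML² = (1/12)(3.6)(0.24)² = 0.01728 kg m^2; centre at d = 0.27 m, so the parallel axis theorem gives I = 0.01728 + (3.6)(0.27)² = 0.27972 kg m^2.
Solid disk: I_cm = (1/2)MR² = (1/2)(1)(0.11)² = 0.00605 kg m^2; centre at d = 0.1 m, so the parallel axis theorem gives I = 0.00605 + (1)(0.1)² = 0.01605 kg m^2.
Total I = 0.7816 + 4.2206 + 0.27972 + 0.01605 = 5.2979 kg m^2.

5.30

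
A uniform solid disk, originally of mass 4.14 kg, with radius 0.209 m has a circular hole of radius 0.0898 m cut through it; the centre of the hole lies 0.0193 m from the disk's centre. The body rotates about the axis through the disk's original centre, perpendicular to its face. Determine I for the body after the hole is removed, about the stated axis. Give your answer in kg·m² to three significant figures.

Unpierced body about its centre: I₀ = (1/2)MR² = (1/2)(4.14)(0.209)² = 0.09042 kg·m².
The removed disk has mass m = M·(r/R)² = (4.14)(0.0898/0.209)² = 0.76429 kg (same uniform areal density).
Its moment of inertia about the rotation axis (parallel-axis theorem): I_hole = (1/2)mr² + md² = (1/2)(0.76429)(0.0898)² + (0.76429)(0.0193)² = 0.0033663 kg·m².
Treating the hole as negative mass, I = I₀ − I_hole = 0.09042 − 0.0033663 = 0.087053 kg·m².

0.0871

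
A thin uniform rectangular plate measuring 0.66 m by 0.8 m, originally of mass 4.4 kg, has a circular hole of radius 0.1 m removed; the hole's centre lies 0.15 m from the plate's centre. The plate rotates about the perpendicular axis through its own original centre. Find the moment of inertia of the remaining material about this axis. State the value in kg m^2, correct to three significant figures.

0.387

Unpierced body about its centre: I₀ = (1/12)M(a²+b²) = (1/12)(4.4)[(0.66)² + (0.8)²] = 0.39439 kg m^2.
The removed disk has mass m = M·πr²/(ab) = (4.4)·π(0.1)²/(0.66·0.8) = 0.2618 kg (same uniform areal density).
Its moment of inertia about the rotation axis (parallel-axis theorem): I_hole = (1/2)mr² + md² = (1/2)(0.2618)(0.1)² + (0.2618)(0.15)² = 0.0071995 kg m^2.
Treating the hole as negative mass, I = I₀ − I_hole = 0.39439 − 0.0071995 = 0.38719 kg m^2.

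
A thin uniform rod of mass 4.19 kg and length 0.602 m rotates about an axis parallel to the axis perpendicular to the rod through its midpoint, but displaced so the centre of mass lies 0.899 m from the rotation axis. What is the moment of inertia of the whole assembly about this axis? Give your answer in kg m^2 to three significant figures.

3.51

I_cm = (1/12)ML² = (1/12)(4.19)(0.602)² = 0.12654 kg m^2; centre at d = 0.899 m, so the parallel axis theorem gives I = 0.12654 + (4.19)(0.899)² = 3.5129 kg m^2.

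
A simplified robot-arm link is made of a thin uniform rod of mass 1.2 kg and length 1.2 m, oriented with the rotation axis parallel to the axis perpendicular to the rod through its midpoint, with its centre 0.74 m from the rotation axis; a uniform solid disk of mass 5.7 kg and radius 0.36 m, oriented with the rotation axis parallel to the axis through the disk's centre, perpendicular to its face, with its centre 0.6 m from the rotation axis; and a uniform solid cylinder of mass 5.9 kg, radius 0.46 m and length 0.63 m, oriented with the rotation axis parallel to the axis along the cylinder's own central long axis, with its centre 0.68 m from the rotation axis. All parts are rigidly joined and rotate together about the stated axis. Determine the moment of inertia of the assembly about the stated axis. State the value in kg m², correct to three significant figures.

Thin rod: I_cm = (1/12)ML² = (1/12)(1.2)(1.2)² = 0.144 kg m²; centre at d = 0.74 m, so I = I_cm + Md² gives I = 0.144 + (1.2)(0.74)² = 0.80112 kg m².
Solid disk: I_cm = (1/2)MR² = (1/2)(5.7)(0.36)² = 0.36936 kg m²; centre at d = 0.6 m, so I = I_cm + Md² gives I = 0.36936 + (5.7)(0.6)² = 2.4214 kg m².
Solid cylinder: I_cm = (1/2)MR² = (1/2)(5.9)(0.46)² = 0.62422 kg m²; centre at d = 0.68 m, so I = I_cm + Md² gives I = 0.62422 + (5.9)(0.68)² = 3.3524 kg m².
Total I = 0.80112 + 2.4214 + 3.3524 = 6.5749 kg m².

6.57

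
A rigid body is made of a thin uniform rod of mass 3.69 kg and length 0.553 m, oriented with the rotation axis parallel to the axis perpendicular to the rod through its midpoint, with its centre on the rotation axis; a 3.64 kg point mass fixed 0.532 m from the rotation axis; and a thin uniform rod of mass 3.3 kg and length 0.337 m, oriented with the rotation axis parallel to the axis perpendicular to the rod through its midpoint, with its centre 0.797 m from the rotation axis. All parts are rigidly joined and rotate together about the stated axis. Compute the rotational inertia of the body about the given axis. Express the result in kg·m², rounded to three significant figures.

Thin rod: I_cm = (1/12)ML² = (1/12)(3.69)(0.553)² = 0.094036 kg·m²; axis through the centre, so I = 0.094036 kg·m².
Point mass: I_cm = 0; centre at d = 0.532 m, so the parallel axis theorem gives I = 0 + (3.64)(0.532)² = 1.0302 kg·m².
Thin rod: I_cm = (1/12)ML² = (1/12)(3.3)(0.337)² = 0.031231 kg·m²; centre at d = 0.797 m, so the parallel axis theorem gives I = 0.031231 + (3.3)(0.797)² = 2.1274 kg·m².
Total I = 0.094036 + 1.0302 + 2.1274 = 3.2517 kg·m².

3.25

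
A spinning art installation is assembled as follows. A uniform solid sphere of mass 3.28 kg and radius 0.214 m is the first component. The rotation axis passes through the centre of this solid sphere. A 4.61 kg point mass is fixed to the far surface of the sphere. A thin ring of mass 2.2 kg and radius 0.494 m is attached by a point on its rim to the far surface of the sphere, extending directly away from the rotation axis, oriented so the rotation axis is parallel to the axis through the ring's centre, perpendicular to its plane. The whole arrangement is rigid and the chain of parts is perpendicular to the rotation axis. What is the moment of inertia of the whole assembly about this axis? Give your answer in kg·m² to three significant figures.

1.91

Solid sphere: I_cm = (2/5)MR² = (2/5)(3.28)(0.214)² = 0.060084 kg·m²; axis through the centre, so I = 0.060084 kg·m².
Point mass: I_cm = 0; centre at d = 0.214 m, so I = I_cm + Md² gives I = 0 + (4.61)(0.214)² = 0.21112 kg·m².
Thin ring: I_cm = MR² = (2.2)(0.494)² = 0.53688 kg·m²; centre at d = 0.214 + 0.494 = 0.708 m, so I = I_cm + Md² gives I = 0.53688 + (2.2)(0.708)² = 1.6397 kg·m².
Total I = 0.060084 + 0.21112 + 1.6397 = 1.9109 kg·m².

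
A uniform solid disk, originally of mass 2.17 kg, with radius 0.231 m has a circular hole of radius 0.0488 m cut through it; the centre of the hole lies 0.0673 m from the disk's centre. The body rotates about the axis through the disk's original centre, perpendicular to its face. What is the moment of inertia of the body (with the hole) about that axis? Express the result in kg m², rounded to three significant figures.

0.0573

Unpierced body about its centre: I₀ = (1/2)MR² = (1/2)(2.17)(0.231)² = 0.057897 kg m².
The removed disk has mass m = M·(r/R)² = (2.17)(0.0488/0.231)² = 0.096845 kg (same uniform areal density).
Its moment of inertia about the rotation axis (parallel-axis theorem): I_hole = (1/2)mr² + md² = (1/2)(0.096845)(0.0488)² + (0.096845)(0.0673)² = 0.00055395 kg m².
Treating the hole as negative mass, I = I₀ − I_hole = 0.057897 − 0.00055395 = 0.057343 kg m².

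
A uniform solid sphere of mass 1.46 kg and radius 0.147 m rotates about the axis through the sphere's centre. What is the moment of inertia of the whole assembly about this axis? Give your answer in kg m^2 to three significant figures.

0.0126

I_cm = (2/5)MR² = (2/5)(1.46)(0.147)² = 0.01262 kg m^2; axis through the centre, so I = 0.01262 kg m^2.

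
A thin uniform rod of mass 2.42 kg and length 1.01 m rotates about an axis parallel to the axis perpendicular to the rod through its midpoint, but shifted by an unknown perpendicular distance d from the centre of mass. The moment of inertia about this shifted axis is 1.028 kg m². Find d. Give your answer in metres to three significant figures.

About the centre-of-mass axis, I_cm = (1/12)ML² = (1/12)(2.42)(1.01)² = 0.20572 kg m².
Parallel axis theorem: I = I_cm + Md², so Md² = 1.028 − 0.20572 = 0.82228 kg m².
d = √(0.82228 / 2.42) = 0.58291 m.

0.583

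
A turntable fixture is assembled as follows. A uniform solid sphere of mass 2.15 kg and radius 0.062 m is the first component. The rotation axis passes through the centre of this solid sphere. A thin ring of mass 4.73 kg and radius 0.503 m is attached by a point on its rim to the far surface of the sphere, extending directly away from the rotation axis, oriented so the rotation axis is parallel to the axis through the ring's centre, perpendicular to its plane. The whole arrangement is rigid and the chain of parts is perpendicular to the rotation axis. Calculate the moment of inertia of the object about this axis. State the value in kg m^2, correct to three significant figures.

2.71

Solid sphere: I_cm = (2/5)MR² = (2/5)(2.15)(0.062)² = 0.0033058 kg m^2; axis through the centre, so I = 0.0033058 kg m^2.
Thin ring: I_cm = MR² = (4.73)(0.503)² = 1.1967 kg m^2; centre at d = 0.062 + 0.503 = 0.565 m, so the parallel axis theorem gives I = 1.1967 + (4.73)(0.565)² = 2.7067 kg m^2.
Total I = 0.0033058 + 2.7067 = 2.71 kg m^2.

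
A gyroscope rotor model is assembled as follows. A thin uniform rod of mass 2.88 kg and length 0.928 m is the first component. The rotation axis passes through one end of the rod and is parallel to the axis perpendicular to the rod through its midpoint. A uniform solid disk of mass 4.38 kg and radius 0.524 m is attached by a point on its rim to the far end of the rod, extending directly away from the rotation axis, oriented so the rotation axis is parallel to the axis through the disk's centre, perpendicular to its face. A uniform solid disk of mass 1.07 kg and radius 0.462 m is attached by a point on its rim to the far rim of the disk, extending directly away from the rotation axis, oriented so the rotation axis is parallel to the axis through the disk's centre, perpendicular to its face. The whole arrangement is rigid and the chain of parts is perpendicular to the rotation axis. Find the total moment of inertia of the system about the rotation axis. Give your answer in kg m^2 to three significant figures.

17.1

Thin rod: I_cm = (1/12)ML² = (1/12)(2.88)(0.928)² = 0.20668 kg m^2; centre at d = 0.464 m, so I = I_cm + Md² gives I = 0.20668 + (2.88)(0.464)² = 0.82674 kg m^2.
Solid disk: I_cm = (1/2)MR² = (1/2)(4.38)(0.524)² = 0.60132 kg m^2; centre at d = 0.464 + 0.464 + 0.524 = 1.452 m, so I = I_cm + Md² gives I = 0.60132 + (4.38)(1.452)² = 9.8357 kg m^2.
Solid disk: I_cm = (1/2)MR² = (1/2)(1.07)(0.462)² = 0.11419 kg m^2; centre at d = 0.464 + 0.464 + 0.524 + 0.524 + 0.462 = 2.438 m, so I = I_cm + Md² gives I = 0.11419 + (1.07)(2.438)² = 6.4741 kg m^2.
Total I = 0.82674 + 9.8357 + 6.4741 = 17.137 kg m^2.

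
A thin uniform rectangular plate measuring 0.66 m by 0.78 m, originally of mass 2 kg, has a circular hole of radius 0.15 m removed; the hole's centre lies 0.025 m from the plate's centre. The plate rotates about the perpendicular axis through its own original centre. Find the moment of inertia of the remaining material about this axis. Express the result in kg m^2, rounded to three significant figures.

Unpierced body about its centre: I₀ = (1/12)M(a²+b²) = (1/12)(2)[(0.66)² + (0.78)²] = 0.174 kg m^2.
The removed disk has mass m = M·πr²/(ab) = (2)·π(0.15)²/(0.66·0.78) = 0.27461 kg (same uniform areal density).
Its moment of inertia about the rotation axis (parallel-axis theorem): I_hole = (1/2)mr² + md² = (1/2)(0.27461)(0.15)² + (0.27461)(0.025)² = 0.0032611 kg m^2.
Treating the hole as negative mass, I = I₀ − I_hole = 0.174 − 0.0032611 = 0.17074 kg m^2.

0.171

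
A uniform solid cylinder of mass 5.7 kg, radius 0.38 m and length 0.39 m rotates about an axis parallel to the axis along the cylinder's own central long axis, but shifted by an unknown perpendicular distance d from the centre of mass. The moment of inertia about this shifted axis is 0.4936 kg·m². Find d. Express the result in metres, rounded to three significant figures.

About the centre-of-mass axis, I_cm = (1/2)MR² = (1/2)(5.7)(0.38)² = 0.41154 kg·m².
Parallel axis theorem: I = I_cm + Md², so Md² = 0.4936 − 0.41154 = 0.08206 kg·m².
d = √(0.08206 / 5.7) = 0.11999 m.

0.120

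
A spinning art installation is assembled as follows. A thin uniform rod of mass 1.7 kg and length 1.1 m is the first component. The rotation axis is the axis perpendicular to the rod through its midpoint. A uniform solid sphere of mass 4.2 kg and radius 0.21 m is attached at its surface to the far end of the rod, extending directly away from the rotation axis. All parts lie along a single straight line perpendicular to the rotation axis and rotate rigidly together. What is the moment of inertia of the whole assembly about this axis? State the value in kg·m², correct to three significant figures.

2.67

Thin rod: I_cm = (1/12)ML² = (1/12)(1.7)(1.1)² = 0.17142 kg·m²; axis through the centre, so I = 0.17142 kg·m².
Solid sphere: I_cm = (2/5)MR² = (2/5)(4.2)(0.21)² = 0.074088 kg·m²; centre at d = 0.55 + 0.21 = 0.76 m, so the parallel axis theorem gives I = 0.074088 + (4.2)(0.76)² = 2.5 kg·m².
Total I = 0.17142 + 2.5 = 2.6714 kg·m².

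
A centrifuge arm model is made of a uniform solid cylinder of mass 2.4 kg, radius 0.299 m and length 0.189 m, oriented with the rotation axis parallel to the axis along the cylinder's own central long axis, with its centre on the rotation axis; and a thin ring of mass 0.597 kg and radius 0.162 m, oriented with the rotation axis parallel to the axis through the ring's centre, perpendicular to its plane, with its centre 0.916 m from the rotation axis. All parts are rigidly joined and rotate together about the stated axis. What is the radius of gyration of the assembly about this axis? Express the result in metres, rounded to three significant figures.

0.456

Solid cylinder: I_cm = (1/2)MR² = (1/2)(2.4)(0.299)² = 0.10728 kg m²; axis through the centre, so I = 0.10728 kg m².
Thin ring: I_cm = MR² = (0.597)(0.162)² = 0.015668 kg m²; centre at d = 0.916 m, so the parallel axis theorem gives I = 0.015668 + (0.597)(0.916)² = 0.51658 kg m².
Total I = 0.62387 kg m²; total mass M = 2.997 kg.
k = √(I/M) = √(0.62387/2.997) = 0.45625 m.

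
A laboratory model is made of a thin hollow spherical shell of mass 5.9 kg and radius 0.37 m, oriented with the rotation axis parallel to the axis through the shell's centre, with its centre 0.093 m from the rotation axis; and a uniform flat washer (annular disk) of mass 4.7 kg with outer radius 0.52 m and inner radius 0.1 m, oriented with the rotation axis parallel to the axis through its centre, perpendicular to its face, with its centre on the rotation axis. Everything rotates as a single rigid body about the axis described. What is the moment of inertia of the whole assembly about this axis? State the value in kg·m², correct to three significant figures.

Spherical shell: I_cm = (2/3)MR² = (2/3)(5.9)(0.37)² = 0.53847 kg·m²; centre at d = 0.093 m, so the parallel axis theorem gives I = 0.53847 + (5.9)(0.093)² = 0.5895 kg·m².
Annular disk: I_cm = (1/2)M(R²+r²) = (1/2)(4.7)[(0.52)² + (0.1)²] = 0.65894 kg·m²; axis through the centre, so I = 0.65894 kg·m².
Total I = 0.5895 + 0.65894 = 1.2484 kg·m².

1.25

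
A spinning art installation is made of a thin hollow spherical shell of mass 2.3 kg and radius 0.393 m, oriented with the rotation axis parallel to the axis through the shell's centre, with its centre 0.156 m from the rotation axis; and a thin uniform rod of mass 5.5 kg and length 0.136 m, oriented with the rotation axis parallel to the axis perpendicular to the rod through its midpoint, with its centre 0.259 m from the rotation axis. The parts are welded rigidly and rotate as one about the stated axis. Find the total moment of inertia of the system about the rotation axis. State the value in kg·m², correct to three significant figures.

0.670

Spherical shell: I_cm = (2/3)MR² = (2/3)(2.3)(0.393)² = 0.23682 kg·m²; centre at d = 0.156 m, so the parallel axis theorem gives I = 0.23682 + (2.3)(0.156)² = 0.29279 kg·m².
Thin rod: I_cm = (1/12)ML² = (1/12)(5.5)(0.136)² = 0.0084773 kg·m²; centre at d = 0.259 m, so the parallel axis theorem gives I = 0.0084773 + (5.5)(0.259)² = 0.37742 kg·m².
Total I = 0.29279 + 0.37742 = 0.67022 kg·m².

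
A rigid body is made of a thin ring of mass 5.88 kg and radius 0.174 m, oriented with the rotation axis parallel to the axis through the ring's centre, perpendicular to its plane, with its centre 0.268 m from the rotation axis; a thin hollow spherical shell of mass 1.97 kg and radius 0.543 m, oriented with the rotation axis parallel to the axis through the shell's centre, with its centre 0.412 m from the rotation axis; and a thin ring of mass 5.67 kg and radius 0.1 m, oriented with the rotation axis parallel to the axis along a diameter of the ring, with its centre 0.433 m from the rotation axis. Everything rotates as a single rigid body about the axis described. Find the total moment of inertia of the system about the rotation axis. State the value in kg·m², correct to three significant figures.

Thin ring: I_cm = MR² = (5.88)(0.174)² = 0.17802 kg·m²; centre at d = 0.268 m, so the parallel axis theorem gives I = 0.17802 + (5.88)(0.268)² = 0.60035 kg·m².
Spherical shell: I_cm = (2/3)MR² = (2/3)(1.97)(0.543)² = 0.38724 kg·m²; centre at d = 0.412 m, so the parallel axis theorem gives I = 0.38724 + (1.97)(0.412)² = 0.72163 kg·m².
Thin ring: I_cm = (1/2)MR² = (1/2)(5.67)(0.1)² = 0.02835 kg·m²; centre at d = 0.433 m, so the parallel axis theorem gives I = 0.02835 + (5.67)(0.433)² = 1.0914 kg·m².
Total I = 0.60035 + 0.72163 + 1.0914 = 2.4134 kg·m².

2.41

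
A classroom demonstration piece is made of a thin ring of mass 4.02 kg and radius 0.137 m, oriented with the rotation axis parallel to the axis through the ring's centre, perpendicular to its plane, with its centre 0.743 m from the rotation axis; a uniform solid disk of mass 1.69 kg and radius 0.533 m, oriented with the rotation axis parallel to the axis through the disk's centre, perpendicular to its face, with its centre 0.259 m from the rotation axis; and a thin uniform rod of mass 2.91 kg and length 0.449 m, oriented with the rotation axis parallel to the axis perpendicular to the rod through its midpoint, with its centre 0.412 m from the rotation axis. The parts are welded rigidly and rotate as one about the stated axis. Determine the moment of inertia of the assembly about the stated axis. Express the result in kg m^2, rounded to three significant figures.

Thin ring: I_cm = MR² = (4.02)(0.137)² = 0.075451 kg m^2; centre at d = 0.743 m, so I = I_cm + Md² gives I = 0.075451 + (4.02)(0.743)² = 2.2947 kg m^2.
Solid disk: I_cm = (1/2)MR² = (1/2)(1.69)(0.533)² = 0.24006 kg m^2; centre at d = 0.259 m, so I = I_cm + Md² gives I = 0.24006 + (1.69)(0.259)² = 0.35342 kg m^2.
Thin rod: I_cm = (1/12)ML² = (1/12)(2.91)(0.449)² = 0.048888 kg m^2; centre at d = 0.412 m, so I = I_cm + Md² gives I = 0.048888 + (2.91)(0.412)² = 0.54284 kg m^2.
Total I = 2.2947 + 0.35342 + 0.54284 = 3.191 kg m^2.

3.19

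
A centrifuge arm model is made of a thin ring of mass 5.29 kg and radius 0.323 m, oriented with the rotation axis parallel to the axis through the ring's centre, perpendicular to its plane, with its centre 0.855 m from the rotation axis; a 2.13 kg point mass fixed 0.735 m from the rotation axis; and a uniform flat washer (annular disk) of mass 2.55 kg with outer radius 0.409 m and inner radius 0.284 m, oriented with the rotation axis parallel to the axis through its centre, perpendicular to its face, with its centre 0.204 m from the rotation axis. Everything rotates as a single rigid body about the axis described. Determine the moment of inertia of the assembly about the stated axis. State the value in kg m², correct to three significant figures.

Thin ring: I_cm = MR² = (5.29)(0.323)² = 0.5519 kg m²; centre at d = 0.855 m, so the parallel axis theorem gives I = 0.5519 + (5.29)(0.855)² = 4.419 kg m².
Point mass: I_cm = 0; centre at d = 0.735 m, so the parallel axis theorem gives I = 0 + (2.13)(0.735)² = 1.1507 kg m².
Annular disk: I_cm = (1/2)M(R²+r²) = (1/2)(2.55)[(0.409)² + (0.284)²] = 0.31612 kg m²; centre at d = 0.204 m, so the parallel axis theorem gives I = 0.31612 + (2.55)(0.204)² = 0.42224 kg m².
Total I = 4.419 + 1.1507 + 0.42224 = 5.9919 kg m².

5.99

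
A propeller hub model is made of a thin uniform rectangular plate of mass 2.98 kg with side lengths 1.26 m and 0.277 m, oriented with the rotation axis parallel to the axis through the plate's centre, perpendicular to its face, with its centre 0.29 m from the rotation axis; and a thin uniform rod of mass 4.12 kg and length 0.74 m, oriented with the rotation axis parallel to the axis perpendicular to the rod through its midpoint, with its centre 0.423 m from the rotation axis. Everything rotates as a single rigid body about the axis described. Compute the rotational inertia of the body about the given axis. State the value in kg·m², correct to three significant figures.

1.59

Rectangular plate: I_cm = (1/12)M(a²+b²) = (1/12)(2.98)[(1.26)² + (0.277)²] = 0.41331 kg·m²; centre at d = 0.29 m, so the parallel axis theorem gives I = 0.41331 + (2.98)(0.29)² = 0.66393 kg·m².
Thin rod: I_cm = (1/12)ML² = (1/12)(4.12)(0.74)² = 0.18801 kg·m²; centre at d = 0.423 m, so the parallel axis theorem gives I = 0.18801 + (4.12)(0.423)² = 0.9252 kg·m².
Total I = 0.66393 + 0.9252 = 1.5891 kg·m².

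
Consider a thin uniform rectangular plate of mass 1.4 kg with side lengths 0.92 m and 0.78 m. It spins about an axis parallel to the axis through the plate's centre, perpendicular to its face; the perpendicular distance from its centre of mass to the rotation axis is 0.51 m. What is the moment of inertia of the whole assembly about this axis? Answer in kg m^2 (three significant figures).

0.534

I_cm = (1/12)M(a²+b²) = (1/12)(1.4)[(0.92)² + (0.78)²] = 0.16973 kg m^2; centre at d = 0.51 m, so the parallel axis theorem gives I = 0.16973 + (1.4)(0.51)² = 0.53387 kg m^2.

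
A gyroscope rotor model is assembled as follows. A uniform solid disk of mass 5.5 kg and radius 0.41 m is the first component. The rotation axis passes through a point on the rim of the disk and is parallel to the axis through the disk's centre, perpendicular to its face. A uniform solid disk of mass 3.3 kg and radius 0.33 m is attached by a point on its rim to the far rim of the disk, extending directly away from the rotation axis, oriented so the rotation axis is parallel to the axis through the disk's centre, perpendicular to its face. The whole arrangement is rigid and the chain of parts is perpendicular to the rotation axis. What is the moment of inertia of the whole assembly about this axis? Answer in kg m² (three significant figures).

5.93

Solid disk: I_cm = (1/2)MR² = (1/2)(5.5)(0.41)² = 0.46227 kg m²; centre at d = 0.41 m, so the parallel axis theorem gives I = 0.46227 + (5.5)(0.41)² = 1.3868 kg m².
Solid disk: I_cm = (1/2)MR² = (1/2)(3.3)(0.33)² = 0.17969 kg m²; centre at d = 0.41 + 0.41 + 0.33 = 1.15 m, so the parallel axis theorem gives I = 0.17969 + (3.3)(1.15)² = 4.5439 kg m².
Total I = 1.3868 + 4.5439 = 5.9308 kg m².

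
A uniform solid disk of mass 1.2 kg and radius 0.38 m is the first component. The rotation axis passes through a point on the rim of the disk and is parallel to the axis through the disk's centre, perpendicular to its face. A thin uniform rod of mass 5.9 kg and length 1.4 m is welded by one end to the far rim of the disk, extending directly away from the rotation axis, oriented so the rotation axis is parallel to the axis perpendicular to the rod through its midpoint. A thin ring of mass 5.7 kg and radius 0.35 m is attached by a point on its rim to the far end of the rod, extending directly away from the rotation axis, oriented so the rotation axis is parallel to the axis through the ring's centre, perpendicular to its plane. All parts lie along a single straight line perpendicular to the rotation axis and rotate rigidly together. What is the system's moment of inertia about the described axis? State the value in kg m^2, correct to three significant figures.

Solid disk: I_cm = (1/2)MR² = (1/2)(1.2)(0.38)² = 0.08664 kg m^2; centre at d = 0.38 m, so I = I_cm + Md² gives I = 0.08664 + (1.2)(0.38)² = 0.25992 kg m^2.
Thin rod: I_cm = (1/12)ML² = (1/12)(5.9)(1.4)² = 0.96367 kg m^2; centre at d = 0.38 + 0.38 + 0.7 = 1.46 m, so I = I_cm + Md² gives I = 0.96367 + (5.9)(1.46)² = 13.54 kg m^2.
Thin ring: I_cm = MR² = (5.7)(0.35)² = 0.69825 kg m^2; centre at d = 0.38 + 0.38 + 0.7 + 0.7 + 0.35 = 2.51 m, so I = I_cm + Md² gives I = 0.69825 + (5.7)(2.51)² = 36.609 kg m^2.
Total I = 0.25992 + 13.54 + 36.609 = 50.409 kg m^2.

50.4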